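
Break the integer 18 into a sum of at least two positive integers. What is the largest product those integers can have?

729

Fill m[k] for k=2..18: at each k try every first piece i and multiply by the better of (k−i) uncut or m[k−i].
m[2] = 1×max(1,0) = 1×1 = 1
m[3] = 1×max(2,1) = 1×2 = 2
m[4] = 2×max(2,1) = 2×2 = 4
m[5] = 2×max(3,2) = 2×3 = 6
m[6] = 3×max(3,2) = 3×3 = 9
m[7] = 2×max(5,6) = 2×6 = 12
m[8] = 2×max(6,9) = 2×9 = 18
m[9] = 3×max(6,9) = 3×9 = 27
m[10] = 2×max(8,18) = 2×18 = 36
m[11] = 2×max(9,27) = 2×27 = 54
m[12] = 3×max(9,27) = 3×27 = 81
m[13] = 2×max(11,54) = 2×54 = 108
m[14] = 2×max(12,81) = 2×81 = 162
m[15] = 3×max(12,81) = 3×81 = 243
m[16] = 2×max(14,162) = 2×162 = 324
m[17] = 2×max(15,243) = 2×243 = 486
m[18] = 3×max(15,243) = 3×243 = 729
One optimal split: 3 + 3 + 3 + 3 + 3 + 3; product 3×3×3×3×3×3 = 729.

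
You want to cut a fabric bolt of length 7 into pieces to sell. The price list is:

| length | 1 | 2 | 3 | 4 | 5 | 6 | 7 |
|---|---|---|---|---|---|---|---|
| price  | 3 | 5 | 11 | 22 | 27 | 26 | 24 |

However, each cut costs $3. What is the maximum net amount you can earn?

30

Let r[k] be the best obtainable value from length k. For each k, try every first piece i and keep the best of price[i] + r[k−i] minus the 3 cut fee when i<k.
r[1] = 3
r[2] = 5
r[3] = 11
r[4] = 22
r[5] = 27
r[6] = 27  (first piece 1, then r[5]=27)
r[7] = 30  (first piece 3, then r[4]=22)
One optimal plan: pieces 4 + 3 (1 cut) → $33 − $3 = $30.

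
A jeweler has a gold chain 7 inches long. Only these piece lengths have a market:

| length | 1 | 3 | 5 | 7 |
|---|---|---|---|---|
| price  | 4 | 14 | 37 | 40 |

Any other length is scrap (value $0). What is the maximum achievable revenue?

45

Let f[k] be the best obtainable value from length k. For each k, try every first piece i and keep the best of price[i] + f[k−i].
f[1] = 4
f[2] = 8  (first piece 1, then f[1]=4)
f[3] = max(4+8, 14+0) = 14
f[4] = max(4+14, 14+4) = 18
f[5] = max(4+18, 14+8, 37+0) = 37
f[6] = max(4+37, 14+14, 37+4) = 41
f[7] = max(4+41, 14+18, 37+8, 40+0) = 45
One optimal cutting: 5 + 1 + 1 → $45.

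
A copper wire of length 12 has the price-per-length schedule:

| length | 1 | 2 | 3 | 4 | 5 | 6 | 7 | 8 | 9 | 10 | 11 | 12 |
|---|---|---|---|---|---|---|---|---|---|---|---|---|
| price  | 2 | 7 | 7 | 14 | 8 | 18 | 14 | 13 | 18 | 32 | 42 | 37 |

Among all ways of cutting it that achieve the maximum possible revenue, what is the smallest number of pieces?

Let r[k] be the best obtainable value from length k. For each k, try every first piece i and keep the best of price[i] + r[k−i].
r[1] = 2
r[2] = max(2+2, 7+0) = 7
r[3] = max(2+7, 7+2, 7+0) = 9
r[4] = max(2+9, 7+7, 7+2, 14+0) = 14
r[5] = max(2+14, 7+9, 7+7, 14+2, 8+0) = 16
r[6] = max(2+16, 7+14, 7+9, 14+7, 8+2, 18+0) = 21
r[7] = max(2+21, 7+16, 7+14, …, 18+2, 14+0) = 23
r[8] = max(2+23, 7+21, 7+16, …, 14+2, 13+0) = 28
r[9] = max(2+28, 7+23, 7+21, …, 13+2, 18+0) = 30
r[10] = max(2+30, 7+28, 7+23, …, 18+2, 32+0) = 35
r[11] = max(2+35, 7+30, 7+28, …, 32+2, 42+0) = 42
r[12] = max(2+42, 7+35, 7+30, …, 42+2, 37+0) = 44
Maximum revenue is €44.
Now minimize piece count subject to staying optimal: for each k, pieces[k] = 1 + min over i with p[i]+r[k−i]=r[k] of pieces[k−i].
pieces[9] = 3
pieces[10] = 3
pieces[11] = 1
pieces[12] = 2

2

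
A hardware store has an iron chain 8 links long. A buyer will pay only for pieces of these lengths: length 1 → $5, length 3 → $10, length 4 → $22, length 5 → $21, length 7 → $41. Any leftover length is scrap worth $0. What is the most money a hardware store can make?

46

Let best[k] be the best obtainable value from length k. For each k, try every first piece i and keep the best of price[i] + best[k−i].
best[1] = 5
best[2] = 10  (first piece 1, then best[1]=5)
best[3] = max(5+10, 10+0) = 15
best[4] = max(5+15, 10+5, 22+0) = 22
best[5] = max(5+22, 10+10, 22+5, 21+0) = 27
best[6] = max(5+27, 10+15, 22+10, 21+5) = 32
best[7] = max(5+32, 10+22, 22+15, 21+10, 41+0) = 41
best[8] = max(5+41, 10+27, 22+22, 21+15, 41+5) = 46
One optimal cutting: 7 + 1 → $46.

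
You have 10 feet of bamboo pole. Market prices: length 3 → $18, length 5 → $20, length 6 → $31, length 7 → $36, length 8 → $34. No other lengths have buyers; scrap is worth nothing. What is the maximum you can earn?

54

Let f[k] be the best obtainable value from length k. For each k, try every first piece i and keep the best of price[i] + f[k−i].
f[1] = 0
f[2] = 0
f[3] = 18
f[4] = 18
f[5] = max(18+0, 20+0) = 20
f[6] = max(18+18, 20+0, 31+0) = 36
f[7] = max(18+18, 20+0, 31+0, 36+0) = 36
f[8] = max(18+20, 20+18, 31+0, 36+0, 34+0) = 38
f[9] = max(18+36, 20+18, 31+18, 36+0, 34+0) = 54
f[10] = max(18+36, 20+20, 31+18, 36+18, 34+0) = 54
One optimal cutting: pieces 3 + 3 + 3 with 1 foot of scrap → $54.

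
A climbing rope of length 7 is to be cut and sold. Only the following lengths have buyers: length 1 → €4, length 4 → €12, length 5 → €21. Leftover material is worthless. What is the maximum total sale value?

Build f[k] bottom-up: f[k] = max over allowed piece i of (p[i] + f[k−i]).
f[1] = 4
f[2] = 8  (first piece 1, then f[1]=4)
f[3] = 12  (first piece 1, then f[2]=8)
f[4] = 16  (first piece 1, then f[3]=12)
f[5] = 21
f[6] = 25  (first piece 1, then f[5]=21)
f[7] = 29  (first piece 1, then f[6]=25)
One optimal cutting: 5 + 1 + 1 → €29.

29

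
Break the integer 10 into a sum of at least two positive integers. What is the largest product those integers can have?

36

Fill f[k] for k=2..10: at each k try every first piece i and multiply by the better of (k−i) uncut or f[k−i].
Small cases: f[2]=1, f[3]=2.
f[4] = 2*max(2,1) = 2*2 = 4
f[5] = 2*max(3,2) = 2*3 = 6
f[6] = 3*max(3,2) = 3*3 = 9
f[7] = 2*max(5,6) = 2*6 = 12
f[8] = 2*max(6,9) = 2*9 = 18
f[9] = 3*max(6,9) = 3*9 = 27
f[10] = 2*max(8,18) = 2*18 = 36
One optimal split: 3 + 3 + 2 + 2; product 3*3*2*2 = 36.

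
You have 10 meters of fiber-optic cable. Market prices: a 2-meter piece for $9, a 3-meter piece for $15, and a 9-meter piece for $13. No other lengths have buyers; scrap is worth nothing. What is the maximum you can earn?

Consider every possible first cut. f[k] is the best of p[i]+f[k−i] over all sellable i≤k.
f[1] = 0
f[2] = 9
f[3] = max(9+0, 15+0) = 15
f[4] = max(9+9, 15+0) = 18
f[5] = max(9+15, 15+9) = 24
f[6] = max(9+18, 15+15) = 30
f[7] = max(9+24, 15+18) = 33
f[8] = max(9+30, 15+24) = 39
f[9] = max(9+33, 15+30, 13+0) = 45
f[10] = max(9+39, 15+33, 13+0) = 48
One optimal cutting: 3 + 3 + 2 + 2 → $48.

48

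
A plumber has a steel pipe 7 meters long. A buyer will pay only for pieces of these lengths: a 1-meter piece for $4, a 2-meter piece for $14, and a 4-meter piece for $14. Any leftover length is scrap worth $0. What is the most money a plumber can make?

Let best[k] be the best obtainable value from length k. For each k, try every first piece i and keep the best of price[i] + best[k−i].
best[1] = 4
best[2] = max(4+4, 14+0) = 14
best[3] = max(4+14, 14+4) = 18
best[4] = max(4+18, 14+14, 14+0) = 28
best[5] = max(4+28, 14+18, 14+4) = 32
best[6] = max(4+32, 14+28, 14+14) = 42
best[7] = max(4+42, 14+32, 14+18) = 46
One optimal cutting: 2 + 2 + 2 + 1 → $46.

46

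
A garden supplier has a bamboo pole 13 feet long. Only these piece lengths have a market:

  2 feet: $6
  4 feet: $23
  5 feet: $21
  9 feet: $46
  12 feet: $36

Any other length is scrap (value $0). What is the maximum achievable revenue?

69

Build best[k] bottom-up: best[k] = max over allowed piece i of (p[i] + best[k−i]).
best[1] = 0
best[2] = 6
best[3] = 6
best[4] = 23
best[5] = 23
best[6] = 29  (first piece 2, then best[4]=23)
best[7] = 29
best[8] = 46  (first piece 4, then best[4]=23)
best[9] = 46
best[10] = 52  (first piece 2, then best[8]=46)
best[11] = 52
best[12] = 69  (first piece 4, then best[8]=46)
best[13] = 69
One optimal cutting: pieces 4 + 4 + 4 with 1 foot of scrap → $69.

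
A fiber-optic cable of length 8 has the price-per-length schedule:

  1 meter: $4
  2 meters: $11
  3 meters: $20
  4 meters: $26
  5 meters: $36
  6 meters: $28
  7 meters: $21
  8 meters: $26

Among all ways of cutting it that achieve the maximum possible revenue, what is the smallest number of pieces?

Let r[k] be the best obtainable value from length k. For each k, try every first piece i and keep the best of price[i] + r[k−i].
r[1] = 4
r[2] = max(4+4, 11+0) = 11
r[3] = max(4+11, 11+4, 20+0) = 20
r[4] = max(4+20, 11+11, 20+4, 26+0) = 26
r[5] = max(4+26, 11+20, 20+11, 26+4, 36+0) = 36
r[6] = max(4+36, 11+26, 20+20, 26+11, 36+4, 28+0) = 40
r[7] = max(4+40, 11+36, 20+26, …, 28+4, 21+0) = 47
r[8] = max(4+47, 11+40, 20+36, …, 21+4, 26+0) = 56
Maximum revenue is $56.
Now minimize piece count subject to staying optimal: for each k, pieces[k] = 1 + min over i with p[i]+r[k−i]=r[k] of pieces[k−i].
pieces[5] = 1
pieces[6] = 2
pieces[7] = 2
pieces[8] = 2

2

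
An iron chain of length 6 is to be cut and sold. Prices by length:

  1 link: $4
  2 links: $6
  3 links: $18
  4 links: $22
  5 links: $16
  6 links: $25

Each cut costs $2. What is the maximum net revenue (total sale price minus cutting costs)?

Let v[k] be the best obtainable value from length k. For each k, try every first piece i and keep the best of price[i] + v[k−i] minus the 2 cut fee when i<k.
v[1] = 4
v[2] = max(4+4-2, 6+0) = 6
v[3] = max(4+6-2, 6+4-2, 18+0) = 18
v[4] = max(4+18-2, 6+6-2, 18+4-2, 22+0) = 22
v[5] = max(4+22-2, 6+18-2, 18+6-2, 22+4-2, 16+0) = 24
v[6] = max(4+24-2, 6+22-2, 18+18-2, 22+6-2, 16+4-2, 25+0) = 34
One optimal plan: pieces 3 + 3 (1 cut) → $36 − $2 = $34.

34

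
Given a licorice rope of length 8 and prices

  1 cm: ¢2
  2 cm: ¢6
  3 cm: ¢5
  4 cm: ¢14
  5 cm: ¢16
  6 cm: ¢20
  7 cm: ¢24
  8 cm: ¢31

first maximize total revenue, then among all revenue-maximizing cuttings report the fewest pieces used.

1

Consider every possible first cut. r[k] is the best of p[i]+r[k−i] over all sellable i≤k.
r[1] = 2
r[2] = max(2+2, 6+0) = 6
r[3] = max(2+6, 6+2, 5+0) = 8
r[4] = max(2+8, 6+6, 5+2, 14+0) = 14
r[5] = max(2+14, 6+8, 5+6, 14+2, 16+0) = 16
r[6] = max(2+16, 6+14, 5+8, 14+6, 16+2, 20+0) = 20
r[7] = max(2+20, 6+16, 5+14, …, 20+2, 24+0) = 24
r[8] = max(2+24, 6+20, 5+16, …, 24+2, 31+0) = 31
Maximum revenue is ¢31.
Now minimize piece count subject to staying optimal: for each k, pieces[k] = 1 + min over i with p[i]+r[k−i]=r[k] of pieces[k−i].
pieces[5] = 1
pieces[6] = 1
pieces[7] = 1
pieces[8] = 1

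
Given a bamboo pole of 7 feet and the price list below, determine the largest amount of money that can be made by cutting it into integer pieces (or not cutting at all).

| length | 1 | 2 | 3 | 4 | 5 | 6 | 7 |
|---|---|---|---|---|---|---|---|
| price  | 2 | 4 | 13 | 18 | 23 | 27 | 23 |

31

Let R[k] be the best obtainable value from length k. For each k, try every first piece i and keep the best of price[i] + R[k−i].
R[1] = 2
R[2] = max(2+2, 4+0) = 4
R[3] = max(2+4, 4+2, 13+0) = 13
R[4] = max(2+13, 4+4, 13+2, 18+0) = 18
R[5] = max(2+18, 4+13, 13+4, 18+2, 23+0) = 23
R[6] = max(2+23, 4+18, 13+13, 18+4, 23+2, 27+0) = 27
R[7] = max(2+27, 4+23, 13+18, …, 27+2, 23+0) = 31
One optimal cutting: 4 + 3 → $18 + $13 = $31.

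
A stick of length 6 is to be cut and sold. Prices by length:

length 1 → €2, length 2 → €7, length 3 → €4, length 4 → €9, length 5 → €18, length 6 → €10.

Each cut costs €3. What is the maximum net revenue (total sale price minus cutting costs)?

Build net[k] bottom-up: net[k] = max over allowed piece i of (p[i] + net[k−i]) − 3 per cut.
net[1] = 2
net[2] = 7
net[3] = 6  (first piece 1, then net[2]=7)
net[4] = 11  (first piece 2, then net[2]=7)
net[5] = 18
net[6] = 17  (first piece 1, then net[5]=18)
One optimal plan: pieces 5 + 1 (1 cut) → €20 − €3 = €17.

17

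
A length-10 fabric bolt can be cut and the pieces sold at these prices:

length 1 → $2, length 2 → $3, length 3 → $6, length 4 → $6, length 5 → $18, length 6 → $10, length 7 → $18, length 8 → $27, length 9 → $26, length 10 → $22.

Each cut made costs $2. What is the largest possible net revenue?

Build r[k] bottom-up: r[k] = max over allowed piece i of (p[i] + r[k−i]) − 2 per cut.
r[1] = 2
r[2] = max(2+2-2, 3+0) = 3
r[3] = max(2+3-2, 3+2-2, 6+0) = 6
r[4] = max(2+6-2, 3+3-2, 6+2-2, 6+0) = 6
r[5] = max(2+6-2, 3+6-2, 6+3-2, 6+2-2, 18+0) = 18
r[6] = max(2+18-2, 3+6-2, 6+6-2, 6+3-2, 18+2-2, 10+0) = 18
r[7] = max(2+18-2, 3+18-2, 6+6-2, …, 10+2-2, 18+0) = 19
r[8] = max(2+19-2, 3+18-2, 6+18-2, …, 18+2-2, 27+0) = 27
r[9] = max(2+27-2, 3+19-2, 6+18-2, …, 27+2-2, 26+0) = 27
r[10] = max(2+27-2, 3+27-2, 6+19-2, …, 26+2-2, 22+0) = 34
One optimal plan: pieces 5 + 5 (1 cut) → $36 − $2 = $34.

34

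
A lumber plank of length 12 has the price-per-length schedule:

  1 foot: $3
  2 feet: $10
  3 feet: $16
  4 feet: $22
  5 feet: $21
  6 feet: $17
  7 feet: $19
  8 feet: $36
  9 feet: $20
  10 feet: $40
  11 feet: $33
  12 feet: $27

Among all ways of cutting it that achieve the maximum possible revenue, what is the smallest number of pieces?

3

Let r[k] be the best obtainable value from length k. For each k, try every first piece i and keep the best of price[i] + r[k−i].
r[1] = 3
r[2] = 10
r[3] = 16
r[4] = 22
r[5] = 26  (first piece 2, then r[3]=16)
r[6] = 32  (first piece 2, then r[4]=22)
r[7] = 38  (first piece 3, then r[4]=22)
r[8] = 44  (first piece 4, then r[4]=22)
r[9] = 48  (first piece 2, then r[7]=38)
r[10] = 54  (first piece 2, then r[8]=44)
r[11] = 60  (first piece 3, then r[8]=44)
r[12] = 66  (first piece 4, then r[8]=44)
Maximum revenue is $66.
Now minimize piece count subject to staying optimal: for each k, pieces[k] = 1 + min over i with p[i]+r[k−i]=r[k] of pieces[k−i].
pieces[9] = 3
pieces[10] = 3
pieces[11] = 3
pieces[12] = 3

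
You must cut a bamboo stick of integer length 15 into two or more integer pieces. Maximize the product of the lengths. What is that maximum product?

Fill g[k] for k=2..15: at each k try every first piece i and multiply by the better of (k−i) uncut or g[k−i].
g[2] = 1×max(1,0) = 1×1 = 1
g[3] = 1×max(2,1) = 1×2 = 2
g[4] = 2×max(2,1) = 2×2 = 4
g[5] = 2×max(3,2) = 2×3 = 6
g[6] = 3×max(3,2) = 3×3 = 9
g[7] = 2×max(5,6) = 2×6 = 12
g[8] = 2×max(6,9) = 2×9 = 18
g[9] = 3×max(6,9) = 3×9 = 27
g[10] = 2×max(8,18) = 2×18 = 36
g[11] = 2×max(9,27) = 2×27 = 54
g[12] = 3×max(9,27) = 3×27 = 81
g[13] = 2×max(11,54) = 2×54 = 108
g[14] = 2×max(12,81) = 2×81 = 162
g[15] = 3×max(12,81) = 3×81 = 243
One optimal split: 3 + 3 + 3 + 3 + 3; product 3×3×3×3×3 = 243.

243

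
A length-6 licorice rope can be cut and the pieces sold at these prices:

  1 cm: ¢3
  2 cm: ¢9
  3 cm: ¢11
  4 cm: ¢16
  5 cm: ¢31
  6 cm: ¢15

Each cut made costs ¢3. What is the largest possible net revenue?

31

Consider every possible first cut. net[k] is the best of p[i]+net[k−i] over all sellable i≤k, charging 3 whenever i<k.
net[1] = 3
net[2] = 9
net[3] = 11
net[4] = 16
net[5] = 31
net[6] = 31  (first piece 1, then net[5]=31)
One optimal plan: pieces 5 + 1 (1 cut) → ¢34 − ¢3 = ¢31.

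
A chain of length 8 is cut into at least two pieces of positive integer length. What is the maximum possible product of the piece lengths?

Let g[k] be the best product for length k (with at least one cut). For each first piece i, the rest contributes max(k−i, g[k−i]).
g[2] = 1·max(1,0) = 1·1 = 1
g[3] = max(1·2, 2·1) = 2
g[4] = max(1·3, 2·2, 3·1) = 4
g[5] = max(1·4, 2·3, 3·2, 4·1) = 6
g[6] = max(1·6, 2·4, 3·3, 4·2, 5·1) = 9
g[7] = max(1·9, 2·6, 3·4, 4·3, 5·2, 6·1) = 12
g[8] = max(1·12, 2·9, 3·6, …, 6·2, 7·1) = 18
One optimal split: 3 + 3 + 2; product 3·3·2 = 18.

18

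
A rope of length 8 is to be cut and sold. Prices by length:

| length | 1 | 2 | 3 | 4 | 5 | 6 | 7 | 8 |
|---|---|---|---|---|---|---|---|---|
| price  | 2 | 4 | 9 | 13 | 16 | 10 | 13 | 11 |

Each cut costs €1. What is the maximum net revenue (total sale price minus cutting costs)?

Build net[k] bottom-up: net[k] = max over allowed piece i of (p[i] + net[k−i]) − 1 per cut.
net[1] = 2
net[2] = 4
net[3] = 9
net[4] = 13
net[5] = 16
net[6] = 17  (first piece 1, then net[5]=16)
net[7] = 21  (first piece 3, then net[4]=13)
net[8] = 25  (first piece 4, then net[4]=13)
One optimal plan: pieces 4 + 4 (1 cut) → €26 − €1 = €25.

25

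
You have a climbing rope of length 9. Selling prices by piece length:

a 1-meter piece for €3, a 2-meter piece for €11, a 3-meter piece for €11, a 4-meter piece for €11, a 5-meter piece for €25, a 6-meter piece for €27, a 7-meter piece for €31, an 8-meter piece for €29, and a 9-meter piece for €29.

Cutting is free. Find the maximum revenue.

Let best[k] be the best obtainable value from length k. For each k, try every first piece i and keep the best of price[i] + best[k−i].
best[1] = 3
best[2] = max(3+3, 11+0) = 11
best[3] = max(3+11, 11+3, 11+0) = 14
best[4] = max(3+14, 11+11, 11+3, 11+0) = 22
best[5] = max(3+22, 11+14, 11+11, 11+3, 25+0) = 25
best[6] = max(3+25, 11+22, 11+14, 11+11, 25+3, 27+0) = 33
best[7] = max(3+33, 11+25, 11+22, …, 27+3, 31+0) = 36
best[8] = max(3+36, 11+33, 11+25, …, 31+3, 29+0) = 44
best[9] = max(3+44, 11+36, 11+33, …, 29+3, 29+0) = 47
One optimal cutting: 2 + 2 + 2 + 2 + 1 → €11 + €11 + €11 + €11 + €3 = €47.

47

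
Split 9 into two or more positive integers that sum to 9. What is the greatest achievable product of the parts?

27

Define P[k] = max over 1≤i<k of i · max(k−i, P[k−i]); the inner max lets the remainder stay uncut if that's better.
P[2] = 1*max(1,0) = 1*1 = 1
P[3] = max(1*2, 2*1) = 2
P[4] = max(1*3, 2*2, 3*1) = 4
P[5] = max(1*4, 2*3, 3*2, 4*1) = 6
P[6] = max(1*6, 2*4, 3*3, 4*2, 5*1) = 9
P[7] = max(1*9, 2*6, 3*4, 4*3, 5*2, 6*1) = 12
P[8] = max(1*12, 2*9, 3*6, …, 6*2, 7*1) = 18
P[9] = max(1*18, 2*12, 3*9, …, 7*2, 8*1) = 27
One optimal split: 3 + 3 + 3; product 3*3*3 = 27.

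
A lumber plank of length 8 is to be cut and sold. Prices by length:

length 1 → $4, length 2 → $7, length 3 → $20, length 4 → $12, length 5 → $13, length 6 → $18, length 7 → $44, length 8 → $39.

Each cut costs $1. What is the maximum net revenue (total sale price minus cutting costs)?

Build v[k] bottom-up: v[k] = max over allowed piece i of (p[i] + v[k−i]) − 1 per cut.
v[1] = 4
v[2] = 7  (first piece 1, then v[1]=4)
v[3] = 20
v[4] = 23  (first piece 1, then v[3]=20)
v[5] = 26  (first piece 1, then v[4]=23)
v[6] = 39  (first piece 3, then v[3]=20)
v[7] = 44
v[8] = 47  (first piece 1, then v[7]=44)
One optimal plan: pieces 7 + 1 (1 cut) → $48 − $1 = $47.

47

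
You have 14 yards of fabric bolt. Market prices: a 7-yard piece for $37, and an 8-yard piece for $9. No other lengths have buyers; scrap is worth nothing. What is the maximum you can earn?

74

Consider every possible first cut. f[k] is the best of p[i]+f[k−i] over all sellable i≤k.
f[1] = 0
f[2] = 0
f[3] = 0
f[4] = 0
f[5] = 0
f[6] = 0
f[7] = 37
f[8] = max(37+0, 9+0) = 37
f[9] = max(37+0, 9+0) = 37
f[10] = max(37+0, 9+0) = 37
f[11] = max(37+0, 9+0) = 37
f[12] = max(37+0, 9+0) = 37
f[13] = max(37+0, 9+0) = 37
f[14] = max(37+37, 9+0) = 74
One optimal cutting: 7 + 7 → $74.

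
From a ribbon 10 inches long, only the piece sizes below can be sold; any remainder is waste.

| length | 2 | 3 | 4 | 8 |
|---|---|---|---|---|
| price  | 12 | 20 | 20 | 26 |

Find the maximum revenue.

Build best[k] bottom-up: best[k] = max over allowed piece i of (p[i] + best[k−i]).
best[1] = 0
best[2] = 12
best[3] = max(12+0, 20+0) = 20
best[4] = max(12+12, 20+0, 20+0) = 24
best[5] = max(12+20, 20+12, 20+0) = 32
best[6] = max(12+24, 20+20, 20+12) = 40
best[7] = max(12+32, 20+24, 20+20) = 44
best[8] = max(12+40, 20+32, 20+24, 26+0) = 52
best[9] = max(12+44, 20+40, 20+32, 26+0) = 60
best[10] = max(12+52, 20+44, 20+40, 26+12) = 64
One optimal cutting: 3 + 3 + 2 + 2 → ¢64.

64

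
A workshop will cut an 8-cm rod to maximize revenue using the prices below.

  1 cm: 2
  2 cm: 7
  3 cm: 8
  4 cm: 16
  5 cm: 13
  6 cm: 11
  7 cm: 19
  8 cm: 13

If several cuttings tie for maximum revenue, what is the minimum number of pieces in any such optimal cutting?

Consider every possible first cut. r[k] is the best of p[i]+r[k−i] over all sellable i≤k.
r[1] = 2
r[2] = 7
r[3] = 9  (first piece 1, then r[2]=7)
r[4] = 16
r[5] = 18  (first piece 1, then r[4]=16)
r[6] = 23  (first piece 2, then r[4]=16)
r[7] = 25  (first piece 1, then r[6]=23)
r[8] = 32  (first piece 4, then r[4]=16)
Maximum revenue is 32.
Now minimize piece count subject to staying optimal: for each k, pieces[k] = 1 + min over i with p[i]+r[k−i]=r[k] of pieces[k−i].
pieces[5] = 2
pieces[6] = 2
pieces[7] = 3
pieces[8] = 2

2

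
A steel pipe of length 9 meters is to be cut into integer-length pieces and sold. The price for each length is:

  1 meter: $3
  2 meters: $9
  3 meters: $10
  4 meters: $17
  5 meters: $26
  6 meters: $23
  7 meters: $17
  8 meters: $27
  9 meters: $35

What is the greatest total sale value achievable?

Consider every possible first cut. v[k] is the best of p[i]+v[k−i] over all sellable i≤k.
v[1] = 3
v[2] = 9
v[3] = 12  (first piece 1, then v[2]=9)
v[4] = 18  (first piece 2, then v[2]=9)
v[5] = 26
v[6] = 29  (first piece 1, then v[5]=26)
v[7] = 35  (first piece 2, then v[5]=26)
v[8] = 38  (first piece 1, then v[7]=35)
v[9] = 44  (first piece 2, then v[7]=35)
One optimal cutting: 5 + 2 + 2 → $26 + $9 + $9 = $44.

44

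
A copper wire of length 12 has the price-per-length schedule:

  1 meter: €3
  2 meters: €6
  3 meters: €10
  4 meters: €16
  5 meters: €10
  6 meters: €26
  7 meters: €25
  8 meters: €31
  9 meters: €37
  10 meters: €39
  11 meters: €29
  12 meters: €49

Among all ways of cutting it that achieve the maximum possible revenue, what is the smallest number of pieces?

2

Let r[k] be the best obtainable value from length k. For each k, try every first piece i and keep the best of price[i] + r[k−i].
r[1] = 3
r[2] = 6  (first piece 1, then r[1]=3)
r[3] = 10
r[4] = 16
r[5] = 19  (first piece 1, then r[4]=16)
r[6] = 26
r[7] = 29  (first piece 1, then r[6]=26)
r[8] = 32  (first piece 1, then r[7]=29)
r[9] = 37
r[10] = 42  (first piece 4, then r[6]=26)
r[11] = 45  (first piece 1, then r[10]=42)
r[12] = 52  (first piece 6, then r[6]=26)
Maximum revenue is €52.
Now minimize piece count subject to staying optimal: for each k, pieces[k] = 1 + min over i with p[i]+r[k−i]=r[k] of pieces[k−i].
pieces[9] = 1
pieces[10] = 2
pieces[11] = 3
pieces[12] = 2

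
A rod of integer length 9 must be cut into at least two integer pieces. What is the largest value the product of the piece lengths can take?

27

Let m[k] be the best product for length k (with at least one cut). For each first piece i, the rest contributes max(k−i, m[k−i]).
m[2] = 1·max(1,0) = 1·1 = 1
m[3] = 1·max(2,1) = 1·2 = 2
m[4] = 2·max(2,1) = 2·2 = 4
m[5] = 2·max(3,2) = 2·3 = 6
m[6] = 3·max(3,2) = 3·3 = 9
m[7] = 2·max(5,6) = 2·6 = 12
m[8] = 2·max(6,9) = 2·9 = 18
m[9] = 3·max(6,9) = 3·9 = 27
One optimal split: 3 + 3 + 3; product 3·3·3 = 27.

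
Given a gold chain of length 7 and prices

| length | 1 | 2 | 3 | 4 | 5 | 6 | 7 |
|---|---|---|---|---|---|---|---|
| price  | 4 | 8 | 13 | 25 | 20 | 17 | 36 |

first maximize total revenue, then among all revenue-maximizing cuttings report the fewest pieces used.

2

Let r[k] be the best obtainable value from length k. For each k, try every first piece i and keep the best of price[i] + r[k−i].
r[1] = 4
r[2] = max(4+4, 8+0) = 8
r[3] = max(4+8, 8+4, 13+0) = 13
r[4] = max(4+13, 8+8, 13+4, 25+0) = 25
r[5] = max(4+25, 8+13, 13+8, 25+4, 20+0) = 29
r[6] = max(4+29, 8+25, 13+13, 25+8, 20+4, 17+0) = 33
r[7] = max(4+33, 8+29, 13+25, …, 17+4, 36+0) = 38
Maximum revenue is $38.
Now minimize piece count subject to staying optimal: for each k, pieces[k] = 1 + min over i with p[i]+r[k−i]=r[k] of pieces[k−i].
pieces[4] = 1
pieces[5] = 2
pieces[6] = 2
pieces[7] = 2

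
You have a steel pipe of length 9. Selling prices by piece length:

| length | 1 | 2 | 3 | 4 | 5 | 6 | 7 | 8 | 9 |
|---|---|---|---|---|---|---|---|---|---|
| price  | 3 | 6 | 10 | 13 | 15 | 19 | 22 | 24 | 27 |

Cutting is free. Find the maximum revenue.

Build r[k] bottom-up: r[k] = max over allowed piece i of (p[i] + r[k−i]).
r[1] = 3
r[2] = max(3+3, 6+0) = 6
r[3] = max(3+6, 6+3, 10+0) = 10
r[4] = max(3+10, 6+6, 10+3, 13+0) = 13
r[5] = max(3+13, 6+10, 10+6, 13+3, 15+0) = 16
r[6] = max(3+16, 6+13, 10+10, 13+6, 15+3, 19+0) = 20
r[7] = max(3+20, 6+16, 10+13, …, 19+3, 22+0) = 23
r[8] = max(3+23, 6+20, 10+16, …, 22+3, 24+0) = 26
r[9] = max(3+26, 6+23, 10+20, …, 24+3, 27+0) = 30
One optimal cutting: 3 + 3 + 3 → $10 + $10 + $10 = $30.

30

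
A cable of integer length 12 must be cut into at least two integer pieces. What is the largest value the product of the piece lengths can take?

Let prod[k] be the best product for length k (with at least one cut). For each first piece i, the rest contributes max(k−i, prod[k−i]).
prod[2] = 1×max(1,0) = 1×1 = 1
prod[3] = max(1×2, 2×1) = 2
prod[4] = max(1×3, 2×2, 3×1) = 4
prod[5] = max(1×4, 2×3, 3×2, 4×1) = 6
prod[6] = max(1×6, 2×4, 3×3, 4×2, 5×1) = 9
prod[7] = max(1×9, 2×6, 3×4, 4×3, 5×2, 6×1) = 12
prod[8] = max(1×12, 2×9, 3×6, …, 6×2, 7×1) = 18
prod[9] = max(1×18, 2×12, 3×9, …, 7×2, 8×1) = 27
prod[10] = max(1×27, 2×18, 3×12, …, 8×2, 9×1) = 36
prod[11] = max(1×36, 2×27, 3×18, …, 9×2, 10×1) = 54
prod[12] = max(1×54, 2×36, 3×27, …, 10×2, 11×1) = 81
One optimal split: 3 + 3 + 3 + 3; product 3×3×3×3 = 81.

81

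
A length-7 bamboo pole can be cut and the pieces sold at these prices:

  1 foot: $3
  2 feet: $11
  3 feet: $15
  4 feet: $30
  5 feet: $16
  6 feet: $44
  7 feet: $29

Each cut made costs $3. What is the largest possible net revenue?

44

Consider every possible first cut. v[k] is the best of p[i]+v[k−i] over all sellable i≤k, charging 3 whenever i<k.
v[1] = 3
v[2] = 11
v[3] = 15
v[4] = 30
v[5] = 30  (first piece 1, then v[4]=30)
v[6] = 44
v[7] = 44  (first piece 1, then v[6]=44)
One optimal plan: pieces 6 + 1 (1 cut) → $47 − $3 = $44.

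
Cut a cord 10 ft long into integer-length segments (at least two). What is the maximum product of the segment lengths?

36

Let m[k] be the best product for length k (with at least one cut). For each first piece i, the rest contributes max(k−i, m[k−i]).
m[2] = 1·max(1,0) = 1·1 = 1
m[3] = max(1·2, 2·1) = 2
m[4] = max(1·3, 2·2, 3·1) = 4
m[5] = max(1·4, 2·3, 3·2, 4·1) = 6
m[6] = max(1·6, 2·4, 3·3, 4·2, 5·1) = 9
m[7] = max(1·9, 2·6, 3·4, 4·3, 5·2, 6·1) = 12
m[8] = max(1·12, 2·9, 3·6, …, 6·2, 7·1) = 18
m[9] = max(1·18, 2·12, 3·9, …, 7·2, 8·1) = 27
m[10] = max(1·27, 2·18, 3·12, …, 8·2, 9·1) = 36
One optimal split: 3 + 3 + 2 + 2; product 3·3·2·2 = 36.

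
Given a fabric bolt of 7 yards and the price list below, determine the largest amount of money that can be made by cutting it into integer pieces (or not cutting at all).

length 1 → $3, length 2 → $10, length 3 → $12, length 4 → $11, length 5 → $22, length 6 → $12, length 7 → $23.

33

Build r[k] bottom-up: r[k] = max over allowed piece i of (p[i] + r[k−i]).
r[1] = 3
r[2] = max(3+3, 10+0) = 10
r[3] = max(3+10, 10+3, 12+0) = 13
r[4] = max(3+13, 10+10, 12+3, 11+0) = 20
r[5] = max(3+20, 10+13, 12+10, 11+3, 22+0) = 23
r[6] = max(3+23, 10+20, 12+13, 11+10, 22+3, 12+0) = 30
r[7] = max(3+30, 10+23, 12+20, …, 12+3, 23+0) = 33
One optimal cutting: 2 + 2 + 2 + 1 → $10 + $10 + $10 + $3 = $33.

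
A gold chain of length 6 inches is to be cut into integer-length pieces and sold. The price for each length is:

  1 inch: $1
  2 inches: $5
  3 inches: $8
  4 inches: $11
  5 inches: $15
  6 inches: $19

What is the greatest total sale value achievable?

19

Build best[k] bottom-up: best[k] = max over allowed piece i of (p[i] + best[k−i]).
best[1] = 1
best[2] = max(1+1, 5+0) = 5
best[3] = max(1+5, 5+1, 8+0) = 8
best[4] = max(1+8, 5+5, 8+1, 11+0) = 11
best[5] = max(1+11, 5+8, 8+5, 11+1, 15+0) = 15
best[6] = max(1+15, 5+11, 8+8, 11+5, 15+1, 19+0) = 19
Best is to sell the whole 6-inch piece uncut for $19.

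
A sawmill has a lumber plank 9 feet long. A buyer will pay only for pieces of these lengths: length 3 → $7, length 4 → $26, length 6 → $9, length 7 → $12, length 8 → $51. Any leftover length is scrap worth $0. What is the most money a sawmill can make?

52

Build best[k] bottom-up: best[k] = max over allowed piece i of (p[i] + best[k−i]).
best[1] = 0
best[2] = 0
best[3] = 7
best[4] = max(7+0, 26+0) = 26
best[5] = max(7+0, 26+0) = 26
best[6] = max(7+7, 26+0, 9+0) = 26
best[7] = max(7+26, 26+7, 9+0, 12+0) = 33
best[8] = max(7+26, 26+26, 9+0, 12+0, 51+0) = 52
best[9] = max(7+26, 26+26, 9+7, 12+0, 51+0) = 52
One optimal cutting: pieces 4 + 4 with 1 foot of scrap → $52.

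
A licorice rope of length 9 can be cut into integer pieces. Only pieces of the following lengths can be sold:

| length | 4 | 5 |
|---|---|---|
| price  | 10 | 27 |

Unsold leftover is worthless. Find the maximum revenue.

37

Build f[k] bottom-up: f[k] = max over allowed piece i of (p[i] + f[k−i]).
f[1] = 0
f[2] = 0
f[3] = 0
f[4] = 10
f[5] = 27
f[6] = 27
f[7] = 27
f[8] = 27
f[9] = 37  (first piece 4, then f[5]=27)
One optimal cutting: 5 + 4 → ¢37.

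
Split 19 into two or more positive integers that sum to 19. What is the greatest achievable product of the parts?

972

Define P[k] = max over 1≤i<k of i · max(k−i, P[k−i]); the inner max lets the remainder stay uncut if that's better.
Small cases: P[2]=1, P[3]=2, P[4]=4, P[5]=6, P[6]=9, P[7]=12, P[8]=18, P[9]=27, P[10]=36, P[11]=54.
P[12] = 3×max(9,27) = 3×27 = 81
P[13] = 2×max(11,54) = 2×54 = 108
P[14] = 2×max(12,81) = 2×81 = 162
P[15] = 3×max(12,81) = 3×81 = 243
P[16] = 2×max(14,162) = 2×162 = 324
P[17] = 2×max(15,243) = 2×243 = 486
P[18] = 3×max(15,243) = 3×243 = 729
P[19] = 2×max(17,486) = 2×486 = 972
One optimal split: 3 + 3 + 3 + 3 + 3 + 2 + 2; product 3×3×3×3×3×2×2 = 972.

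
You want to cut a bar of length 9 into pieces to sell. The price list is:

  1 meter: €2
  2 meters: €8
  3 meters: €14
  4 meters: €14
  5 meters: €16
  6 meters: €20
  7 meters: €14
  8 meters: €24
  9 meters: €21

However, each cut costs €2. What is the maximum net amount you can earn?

Consider every possible first cut. net[k] is the best of p[i]+net[k−i] over all sellable i≤k, charging 2 whenever i<k.
net[1] = 2
net[2] = 8
net[3] = 14
net[4] = 14  (first piece 1, then net[3]=14)
net[5] = 20  (first piece 2, then net[3]=14)
net[6] = 26  (first piece 3, then net[3]=14)
net[7] = 26  (first piece 1, then net[6]=26)
net[8] = 32  (first piece 2, then net[6]=26)
net[9] = 38  (first piece 3, then net[6]=26)
One optimal plan: pieces 3 + 3 + 3 (2 cuts) → €42 − €4 = €38.

38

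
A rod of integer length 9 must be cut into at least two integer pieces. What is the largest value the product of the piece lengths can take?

Let f[k] be the best product for length k (with at least one cut). For each first piece i, the rest contributes max(k−i, f[k−i]).
f[2] = 1*max(1,0) = 1*1 = 1
f[3] = max(1*2, 2*1) = 2
f[4] = max(1*3, 2*2, 3*1) = 4
f[5] = max(1*4, 2*3, 3*2, 4*1) = 6
f[6] = max(1*6, 2*4, 3*3, 4*2, 5*1) = 9
f[7] = max(1*9, 2*6, 3*4, 4*3, 5*2, 6*1) = 12
f[8] = max(1*12, 2*9, 3*6, …, 6*2, 7*1) = 18
f[9] = max(1*18, 2*12, 3*9, …, 7*2, 8*1) = 27
One optimal split: 3 + 3 + 3; product 3*3*3 = 27.

27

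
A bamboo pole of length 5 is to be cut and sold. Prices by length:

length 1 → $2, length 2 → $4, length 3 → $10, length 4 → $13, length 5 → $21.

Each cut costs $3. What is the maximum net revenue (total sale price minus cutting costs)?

21

Consider every possible first cut. v[k] is the best of p[i]+v[k−i] over all sellable i≤k, charging 3 whenever i<k.
v[1] = 2
v[2] = 4
v[3] = 10
v[4] = 13
v[5] = 21
Best is to make no cuts and sell whole for $21.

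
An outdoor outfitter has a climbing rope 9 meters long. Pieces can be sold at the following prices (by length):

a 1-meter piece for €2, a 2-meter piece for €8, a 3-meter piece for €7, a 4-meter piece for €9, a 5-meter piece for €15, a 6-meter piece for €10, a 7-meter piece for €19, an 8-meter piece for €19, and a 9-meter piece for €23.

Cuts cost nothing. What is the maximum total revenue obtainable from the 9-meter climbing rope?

Build v[k] bottom-up: v[k] = max over allowed piece i of (p[i] + v[k−i]).
v[1] = 2
v[2] = 8
v[3] = 10  (first piece 1, then v[2]=8)
v[4] = 16  (first piece 2, then v[2]=8)
v[5] = 18  (first piece 1, then v[4]=16)
v[6] = 24  (first piece 2, then v[4]=16)
v[7] = 26  (first piece 1, then v[6]=24)
v[8] = 32  (first piece 2, then v[6]=24)
v[9] = 34  (first piece 1, then v[8]=32)
One optimal cutting: 2 + 2 + 2 + 2 + 1 → €8 + €8 + €8 + €8 + €2 = €34.

34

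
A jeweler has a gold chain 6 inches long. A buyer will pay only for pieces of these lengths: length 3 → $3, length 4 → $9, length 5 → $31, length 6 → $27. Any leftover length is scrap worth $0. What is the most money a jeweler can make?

31

Build best[k] bottom-up: best[k] = max over allowed piece i of (p[i] + best[k−i]).
best[1] = 0
best[2] = 0
best[3] = 3
best[4] = max(3+0, 9+0) = 9
best[5] = max(3+0, 9+0, 31+0) = 31
best[6] = max(3+3, 9+0, 31+0, 27+0) = 31
One optimal cutting: pieces 5 with 1 inch of scrap → $31.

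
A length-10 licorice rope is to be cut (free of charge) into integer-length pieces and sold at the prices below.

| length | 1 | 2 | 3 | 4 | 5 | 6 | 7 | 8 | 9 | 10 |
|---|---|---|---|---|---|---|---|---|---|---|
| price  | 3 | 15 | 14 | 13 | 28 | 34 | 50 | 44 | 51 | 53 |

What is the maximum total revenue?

Let r[k] be the best obtainable value from length k. For each k, try every first piece i and keep the best of price[i] + r[k−i].
r[1] = 3
r[2] = 15
r[3] = 18  (first piece 1, then r[2]=15)
r[4] = 30  (first piece 2, then r[2]=15)
r[5] = 33  (first piece 1, then r[4]=30)
r[6] = 45  (first piece 2, then r[4]=30)
r[7] = 50
r[8] = 60  (first piece 2, then r[6]=45)
r[9] = 65  (first piece 2, then r[7]=50)
r[10] = 75  (first piece 2, then r[8]=60)
One optimal cutting: 2 + 2 + 2 + 2 + 2 → ¢15 + ¢15 + ¢15 + ¢15 + ¢15 = ¢75.

75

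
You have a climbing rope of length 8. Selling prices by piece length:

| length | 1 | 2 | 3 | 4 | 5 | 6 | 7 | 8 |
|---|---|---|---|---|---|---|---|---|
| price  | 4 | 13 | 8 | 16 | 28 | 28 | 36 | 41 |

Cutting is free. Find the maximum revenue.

52

Build best[k] bottom-up: best[k] = max over allowed piece i of (p[i] + best[k−i]).
best[1] = 4
best[2] = 13
best[3] = 17  (first piece 1, then best[2]=13)
best[4] = 26  (first piece 2, then best[2]=13)
best[5] = 30  (first piece 1, then best[4]=26)
best[6] = 39  (first piece 2, then best[4]=26)
best[7] = 43  (first piece 1, then best[6]=39)
best[8] = 52  (first piece 2, then best[6]=39)
One optimal cutting: 2 + 2 + 2 + 2 → €13 + €13 + €13 + €13 = €52.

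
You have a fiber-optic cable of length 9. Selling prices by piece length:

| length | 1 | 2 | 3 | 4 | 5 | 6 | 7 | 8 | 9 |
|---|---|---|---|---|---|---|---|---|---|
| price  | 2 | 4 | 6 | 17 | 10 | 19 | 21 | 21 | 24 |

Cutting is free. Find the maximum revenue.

36

Build v[k] bottom-up: v[k] = max over allowed piece i of (p[i] + v[k−i]).
v[1] = 2
v[2] = max(2+2, 4+0) = 4
v[3] = max(2+4, 4+2, 6+0) = 6
v[4] = max(2+6, 4+4, 6+2, 17+0) = 17
v[5] = max(2+17, 4+6, 6+4, 17+2, 10+0) = 19
v[6] = max(2+19, 4+17, 6+6, 17+4, 10+2, 19+0) = 21
v[7] = max(2+21, 4+19, 6+17, …, 19+2, 21+0) = 23
v[8] = max(2+23, 4+21, 6+19, …, 21+2, 21+0) = 34
v[9] = max(2+34, 4+23, 6+21, …, 21+2, 24+0) = 36
One optimal cutting: 4 + 4 + 1 → $17 + $17 + $2 = $36.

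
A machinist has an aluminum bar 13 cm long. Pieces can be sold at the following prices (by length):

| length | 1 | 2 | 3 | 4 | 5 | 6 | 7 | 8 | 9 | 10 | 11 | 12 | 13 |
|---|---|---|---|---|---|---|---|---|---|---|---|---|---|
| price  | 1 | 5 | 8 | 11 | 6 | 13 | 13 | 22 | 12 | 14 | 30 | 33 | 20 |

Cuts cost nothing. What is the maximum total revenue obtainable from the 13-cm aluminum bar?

Consider every possible first cut. v[k] is the best of p[i]+v[k−i] over all sellable i≤k.
v[1] = 1
v[2] = max(1+1, 5+0) = 5
v[3] = max(1+5, 5+1, 8+0) = 8
v[4] = max(1+8, 5+5, 8+1, 11+0) = 11
v[5] = max(1+11, 5+8, 8+5, 11+1, 6+0) = 13
v[6] = max(1+13, 5+11, 8+8, 11+5, 6+1, 13+0) = 16
v[7] = max(1+16, 5+13, 8+11, …, 13+1, 13+0) = 19
v[8] = max(1+19, 5+16, 8+13, …, 13+1, 22+0) = 22
v[9] = max(1+22, 5+19, 8+16, …, 22+1, 12+0) = 24
v[10] = max(1+24, 5+22, 8+19, …, 12+1, 14+0) = 27
v[11] = max(1+27, 5+24, 8+22, …, 14+1, 30+0) = 30
v[12] = max(1+30, 5+27, 8+24, …, 30+1, 33+0) = 33
v[13] = max(1+33, 5+30, 8+27, …, 33+1, 20+0) = 35
One optimal cutting: 4 + 4 + 3 + 2 → $11 + $11 + $8 + $5 = $35.

35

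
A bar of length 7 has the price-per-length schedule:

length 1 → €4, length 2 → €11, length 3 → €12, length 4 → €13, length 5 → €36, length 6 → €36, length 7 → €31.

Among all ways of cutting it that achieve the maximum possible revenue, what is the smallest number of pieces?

Let r[k] be the best obtainable value from length k. For each k, try every first piece i and keep the best of price[i] + r[k−i].
r[1] = 4
r[2] = max(4+4, 11+0) = 11
r[3] = max(4+11, 11+4, 12+0) = 15
r[4] = max(4+15, 11+11, 12+4, 13+0) = 22
r[5] = max(4+22, 11+15, 12+11, 13+4, 36+0) = 36
r[6] = max(4+36, 11+22, 12+15, 13+11, 36+4, 36+0) = 40
r[7] = max(4+40, 11+36, 12+22, …, 36+4, 31+0) = 47
Maximum revenue is €47.
Now minimize piece count subject to staying optimal: for each k, pieces[k] = 1 + min over i with p[i]+r[k−i]=r[k] of pieces[k−i].
pieces[4] = 2
pieces[5] = 1
pieces[6] = 2
pieces[7] = 2

2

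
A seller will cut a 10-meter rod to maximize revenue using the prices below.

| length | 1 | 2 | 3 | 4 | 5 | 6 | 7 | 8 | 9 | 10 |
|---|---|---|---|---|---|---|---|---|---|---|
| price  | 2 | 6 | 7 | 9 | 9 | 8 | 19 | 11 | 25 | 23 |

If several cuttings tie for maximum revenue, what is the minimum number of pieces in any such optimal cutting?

5

Build r[k] bottom-up: r[k] = max over allowed piece i of (p[i] + r[k−i]).
r[1] = 2
r[2] = 6
r[3] = 8  (first piece 1, then r[2]=6)
r[4] = 12  (first piece 2, then r[2]=6)
r[5] = 14  (first piece 1, then r[4]=12)
r[6] = 18  (first piece 2, then r[4]=12)
r[7] = 20  (first piece 1, then r[6]=18)
r[8] = 24  (first piece 2, then r[6]=18)
r[9] = 26  (first piece 1, then r[8]=24)
r[10] = 30  (first piece 2, then r[8]=24)
Maximum revenue is 30.
Now minimize piece count subject to staying optimal: for each k, pieces[k] = 1 + min over i with p[i]+r[k−i]=r[k] of pieces[k−i].
pieces[7] = 4
pieces[8] = 4
pieces[9] = 5
pieces[10] = 5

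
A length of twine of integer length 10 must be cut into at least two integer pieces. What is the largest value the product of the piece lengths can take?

Define P[k] = max over 1≤i<k of i · max(k−i, P[k−i]); the inner max lets the remainder stay uncut if that's better.
Small cases: P[2]=1, P[3]=2, P[4]=4, P[5]=6.
P[6] = max(1×6, 2×4, 3×3, 4×2, 5×1) = 9
P[7] = max(1×9, 2×6, 3×4, 4×3, 5×2, 6×1) = 12
P[8] = max(1×12, 2×9, 3×6, …, 6×2, 7×1) = 18
P[9] = max(1×18, 2×12, 3×9, …, 7×2, 8×1) = 27
P[10] = max(1×27, 2×18, 3×12, …, 8×2, 9×1) = 36
One optimal split: 3 + 3 + 2 + 2; product 3×3×2×2 = 36.

36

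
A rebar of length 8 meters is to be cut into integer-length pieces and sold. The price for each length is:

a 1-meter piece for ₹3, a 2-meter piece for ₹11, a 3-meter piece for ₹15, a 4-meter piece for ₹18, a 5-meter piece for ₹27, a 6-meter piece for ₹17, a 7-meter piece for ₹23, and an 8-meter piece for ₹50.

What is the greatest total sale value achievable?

50

Consider every possible first cut. r[k] is the best of p[i]+r[k−i] over all sellable i≤k.
r[1] = 3
r[2] = 11
r[3] = 15
r[4] = 22  (first piece 2, then r[2]=11)
r[5] = 27
r[6] = 33  (first piece 2, then r[4]=22)
r[7] = 38  (first piece 2, then r[5]=27)
r[8] = 50
Best is to sell the whole 8-meter piece uncut for ₹50.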